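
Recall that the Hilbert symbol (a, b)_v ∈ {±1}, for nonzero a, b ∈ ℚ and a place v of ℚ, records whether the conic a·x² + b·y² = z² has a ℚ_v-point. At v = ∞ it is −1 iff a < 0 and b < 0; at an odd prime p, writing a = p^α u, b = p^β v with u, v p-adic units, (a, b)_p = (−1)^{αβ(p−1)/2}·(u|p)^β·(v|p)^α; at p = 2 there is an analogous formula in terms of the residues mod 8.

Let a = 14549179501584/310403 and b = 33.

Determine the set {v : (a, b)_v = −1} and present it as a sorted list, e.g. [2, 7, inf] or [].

[7, 11, 19, 23]

(a, b) ≡ (52003, 33) mod (ℚ^×)²; places V = {2, 3, 7, 11, 13, 17, 19, 23, 31, 41, 47, ∞}.
(a,b)_2: α=4, β=0; u≡3, v≡1 (mod 8); ε(u)ε(v)=1·0, αω(v)=4·0, βω(u)=0·1; sum ≡ 0  ⇒  +1.
(a,b)_11: α=0, u≡7; β=1, v≡3 (mod 11); (7|11)=-1, (3|11)=+1; sign (−1)^0·-1^1·+1^0 = -1.
(a,b)_41: α=2, u≡3; β=0, v≡33 (mod 41); (3|41)=-1, (33|41)=+1; sign (−1)^0·-1^0·+1^2 = +1.
(a,b)_13: α=2, u≡3; β=0, v≡7 (mod 13); (3|13)=+1, (7|13)=-1; sign (−1)^0·+1^0·-1^2 = +1.
(a,b)_31: α=-2, u≡2; β=0, v≡2 (mod 31); (2|31)=+1, (2|31)=+1; sign (−1)^0·+1^0·+1^-2 = +1.
(a,b)_17: α=-1, u≡8; β=0, v≡16 (mod 17); (8|17)=+1, (16|17)=+1; sign (−1)^0·+1^0·+1^-1 = +1.
(a,b)_7: α=1, u≡2; β=0, v≡5 (mod 7); (2|7)=+1, (5|7)=-1; sign (−1)^0·+1^0·-1^1 = -1.
(a,b)_∞: sgn(52003)=+, sgn(33)=+, so +1.
(a,b)_23: α=1, u≡22; β=0, v≡10 (mod 23); (22|23)=-1, (10|23)=-1; sign (−1)^0·-1^0·-1^1 = -1.
(a,b)_19: α=-1, u≡6; β=0, v≡14 (mod 19); (6|19)=+1, (14|19)=-1; sign (−1)^0·+1^0·-1^-1 = -1.
(a,b)_47: α=2, u≡37; β=0, v≡33 (mod 47); (37|47)=+1, (33|47)=-1; sign (−1)^0·+1^0·-1^2 = +1.
(a,b)_3: α=2, u≡1; β=1, v≡2 (mod 3); (1|3)=+1, (2|3)=-1; sign (−1)^0·+1^1·-1^2 = +1.
|Ram(52003, 33)| = 4, even; anisotropic at {7, 11, 19, 23}.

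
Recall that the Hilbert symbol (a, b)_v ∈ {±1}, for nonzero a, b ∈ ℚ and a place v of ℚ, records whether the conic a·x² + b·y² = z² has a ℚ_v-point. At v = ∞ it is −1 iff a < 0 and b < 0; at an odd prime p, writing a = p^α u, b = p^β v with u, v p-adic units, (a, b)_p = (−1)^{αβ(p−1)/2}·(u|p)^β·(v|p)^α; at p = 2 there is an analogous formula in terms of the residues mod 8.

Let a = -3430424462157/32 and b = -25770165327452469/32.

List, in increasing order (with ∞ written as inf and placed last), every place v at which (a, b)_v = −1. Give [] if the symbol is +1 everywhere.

Mod squares: a ≡ -154, b ≡ -28842. Check v ∈ {∞, 2, 3, 7, 11, 19, 23}.
v=3: a=3^2·(≡2), b=3^1·(≡1) mod 3; (2|3)=-1, (1|3)=+1; (−1)^{2·1·1}·(-1)^1·(+1)^2 = -1.
v=19: a=19^2·(≡6), b=19^5·(≡12) mod 19; (6|19)=+1, (12|19)=-1; (−1)^{2·5·9}·(+1)^5·(-1)^2 = +1.
v=2: v_2(a)=-5, v_2(b)=-5; units ≡ 3, 3 (mod 8); ε·ε+αω+βω = 1·1+-5·1+-5·1 ≡ 1  ⇒  (a,b)_2 = -1.
v=23: a=23^4·(≡7), b=23^5·(≡17) mod 23; (7|23)=-1, (17|23)=-1; (−1)^{4·5·11}·(-1)^5·(-1)^4 = -1.
v=7: a=7^3·(≡5), b=7^2·(≡6) mod 7; (5|7)=-1, (6|7)=-1; (−1)^{3·2·3}·(-1)^2·(-1)^3 = -1.
v=11: a=11^1·(≡8), b=11^1·(≡7) mod 11; (8|11)=-1, (7|11)=-1; (−1)^{1·1·5}·(-1)^1·(-1)^1 = -1.
v=∞: -154 < 0 and -28842 < 0  ⇒  (a,b)_∞ = -1.
Ram(-154, -28842) = {2, 3, 7, 11, 23, ∞}; no ℚ_2-point on the conic.

[2, 3, 7, 11, 23, inf]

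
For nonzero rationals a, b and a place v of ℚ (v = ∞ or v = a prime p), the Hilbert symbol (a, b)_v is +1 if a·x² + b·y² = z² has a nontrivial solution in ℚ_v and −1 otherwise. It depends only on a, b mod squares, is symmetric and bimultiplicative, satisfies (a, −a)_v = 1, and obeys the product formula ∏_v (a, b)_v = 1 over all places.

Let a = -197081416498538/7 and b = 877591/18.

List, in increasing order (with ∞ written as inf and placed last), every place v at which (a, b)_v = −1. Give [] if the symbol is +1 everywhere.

[2, 17]

(a, b) ≡ (-646646, 4862) mod (ℚ^×)²; places V = {2, 3, 7, 11, 13, 17, 19, ∞}.
(a,b)_19: α=3, u≡3; β=2, v≡1 (mod 19); (3|19)=-1, (1|19)=+1; sign (−1)^0·-1^2·+1^3 = +1.
(a,b)_7: α=-1, u≡2; β=0, v≡2 (mod 7); (2|7)=+1, (2|7)=+1; sign (−1)^0·+1^0·+1^-1 = +1.
(a,b)_17: α=3, u≡15; β=1, v≡11 (mod 17); (15|17)=+1, (11|17)=-1; sign (−1)^0·+1^1·-1^3 = -1.
(a,b)_2: α=1, β=-1; u≡5, v≡7 (mod 8); ε(u)ε(v)=0·1, αω(v)=1·0, βω(u)=-1·1; sum ≡ 1  ⇒  -1.
(a,b)_11: α=3, u≡3; β=1, v≡6 (mod 11); (3|11)=+1, (6|11)=-1; sign (−1)^1·+1^1·-1^3 = +1.
(a,b)_∞: sgn(-646646)=−, sgn(4862)=+, so +1.
(a,b)_13: α=3, u≡4; β=1, v≡10 (mod 13); (4|13)=+1, (10|13)=+1; sign (−1)^0·+1^1·+1^3 = +1.
(a,b)_3: α=0, u≡1; β=-2, v≡2 (mod 3); (1|3)=+1, (2|3)=-1; sign (−1)^0·+1^-2·-1^0 = +1.
|Ram(-646646, 4862)| = 2, even; anisotropic at {2, 17}.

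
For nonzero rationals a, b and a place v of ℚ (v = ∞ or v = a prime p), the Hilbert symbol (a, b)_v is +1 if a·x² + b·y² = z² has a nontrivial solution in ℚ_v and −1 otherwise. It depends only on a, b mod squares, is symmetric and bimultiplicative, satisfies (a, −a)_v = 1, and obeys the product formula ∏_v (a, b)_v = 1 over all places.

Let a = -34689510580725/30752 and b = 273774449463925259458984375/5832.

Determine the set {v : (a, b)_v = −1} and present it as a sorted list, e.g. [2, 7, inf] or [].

[5, 17]

Mod squares: a ≡ -92378, b ≡ 15470. Check v ∈ {∞, 2, 3, 5, 7, 11, 13, 17, 19, 29, 31}.
v=31: a=31^-2·(≡1), b=31^0·(≡2) mod 31; (1|31)=+1, (2|31)=+1; (−1)^{-2·0·15}·(+1)^0·(+1)^-2 = +1.
v=29: a=29^2·(≡9), b=29^0·(≡16) mod 29; (9|29)=+1, (16|29)=+1; (−1)^{2·0·14}·(+1)^0·(+1)^2 = +1.
v=2: v_2(a)=-5, v_2(b)=-3; units ≡ 3, 7 (mod 8); ε·ε+αω+βω = 1·1+-5·0+-3·1 ≡ 0  ⇒  (a,b)_2 = +1.
v=17: a=17^1·(≡14), b=17^3·(≡4) mod 17; (14|17)=-1, (4|17)=+1; (−1)^{1·3·8}·(-1)^3·(+1)^1 = -1.
v=11: a=11^1·(≡10), b=11^2·(≡9) mod 11; (10|11)=-1, (9|11)=+1; (−1)^{1·2·5}·(-1)^2·(+1)^1 = +1.
v=5: a=5^2·(≡3), b=5^9·(≡4) mod 5; (3|5)=-1, (4|5)=+1; (−1)^{2·9·2}·(-1)^9·(+1)^2 = -1.
v=7: a=7^2·(≡2), b=7^7·(≡3) mod 7; (2|7)=+1, (3|7)=-1; (−1)^{2·7·3}·(+1)^7·(-1)^2 = +1.
v=∞: -92378 < 0 and 15470 > 0  ⇒  (a,b)_∞ = +1.
v=13: a=13^1·(≡5), b=13^3·(≡8) mod 13; (5|13)=-1, (8|13)=-1; (−1)^{1·3·6}·(-1)^3·(-1)^1 = +1.
v=19: a=19^1·(≡3), b=19^4·(≡11) mod 19; (3|19)=-1, (11|19)=+1; (−1)^{1·4·9}·(-1)^4·(+1)^1 = +1.
v=3: a=3^6·(≡1), b=3^-6·(≡2) mod 3; (1|3)=+1, (2|3)=-1; (−1)^{6·-6·1}·(+1)^-6·(-1)^6 = +1.
(-92378, 15470 / ℚ) ramifies at {5, 17}: a division algebra.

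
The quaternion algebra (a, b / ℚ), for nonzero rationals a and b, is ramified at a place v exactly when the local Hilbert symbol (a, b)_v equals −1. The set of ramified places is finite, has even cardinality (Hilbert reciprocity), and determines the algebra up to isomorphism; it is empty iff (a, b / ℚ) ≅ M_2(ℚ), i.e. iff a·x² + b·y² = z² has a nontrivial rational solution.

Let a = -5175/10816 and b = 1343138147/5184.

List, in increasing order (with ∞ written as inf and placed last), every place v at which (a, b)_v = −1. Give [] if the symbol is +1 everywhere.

[23, 37]

Mod squares: a ≡ -23, b ≡ 47027. Check v ∈ {∞, 2, 3, 5, 13, 23, 31, 37, 41}.
v=31: a=31^0·(≡20), b=31^1·(≡6) mod 31; (20|31)=+1, (6|31)=-1; (−1)^{0·1·15}·(+1)^1·(-1)^0 = +1.
v=13: a=13^-2·(≡1), b=13^4·(≡11) mod 13; (1|13)=+1, (11|13)=-1; (−1)^{-2·4·6}·(+1)^4·(-1)^-2 = +1.
v=23: a=23^1·(≡20), b=23^0·(≡7) mod 23; (20|23)=-1, (7|23)=-1; (−1)^{1·0·11}·(-1)^0·(-1)^1 = -1.
v=41: a=41^0·(≡37), b=41^1·(≡10) mod 41; (37|41)=+1, (10|41)=+1; (−1)^{0·1·20}·(+1)^1·(+1)^0 = +1.
v=∞: -23 < 0 and 47027 > 0  ⇒  (a,b)_∞ = +1.
v=37: a=37^0·(≡22), b=37^1·(≡18) mod 37; (22|37)=-1, (18|37)=-1; (−1)^{0·1·18}·(-1)^1·(-1)^0 = -1.
v=2: v_2(a)=-6, v_2(b)=-6; units ≡ 1, 3 (mod 8); ε·ε+αω+βω = 0·1+-6·1+-6·0 ≡ 0  ⇒  (a,b)_2 = +1.
v=3: a=3^2·(≡1), b=3^-4·(≡2) mod 3; (1|3)=+1, (2|3)=-1; (−1)^{2·-4·1}·(+1)^-4·(-1)^2 = +1.
v=5: a=5^2·(≡3), b=5^0·(≡3) mod 5; (3|5)=-1, (3|5)=-1; (−1)^{2·0·2}·(-1)^0·(-1)^2 = +1.
|Ram(-23, 47027)| = 2, even; anisotropic at {23, 37}.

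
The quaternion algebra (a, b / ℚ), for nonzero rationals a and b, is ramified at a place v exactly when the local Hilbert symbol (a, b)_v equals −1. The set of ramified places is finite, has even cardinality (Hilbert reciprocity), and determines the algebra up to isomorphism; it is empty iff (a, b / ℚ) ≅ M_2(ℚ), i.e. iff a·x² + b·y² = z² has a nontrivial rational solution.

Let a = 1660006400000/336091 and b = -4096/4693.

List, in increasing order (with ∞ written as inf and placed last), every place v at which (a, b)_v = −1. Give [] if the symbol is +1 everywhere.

Mod squares: a ≡ 3080090, b ≡ -13. Check v ∈ {∞, 2, 5, 7, 13, 19, 29, 43}.
v=5: a=5^5·(≡3), b=5^0·(≡3) mod 5; (3|5)=-1, (3|5)=-1; (−1)^{5·0·2}·(-1)^0·(-1)^5 = -1.
v=∞: 3080090 > 0 and -13 < 0  ⇒  (a,b)_∞ = +1.
v=7: a=7^-2·(≡3), b=7^0·(≡2) mod 7; (3|7)=-1, (2|7)=+1; (−1)^{-2·0·3}·(-1)^0·(+1)^-2 = +1.
v=29: a=29^1·(≡17), b=29^0·(≡13) mod 29; (17|29)=-1, (13|29)=+1; (−1)^{1·0·14}·(-1)^0·(+1)^1 = +1.
v=19: a=19^-3·(≡3), b=19^-2·(≡5) mod 19; (3|19)=-1, (5|19)=+1; (−1)^{-3·-2·9}·(-1)^-2·(+1)^-3 = +1.
v=43: a=43^1·(≡36), b=43^0·(≡34) mod 43; (36|43)=+1, (34|43)=-1; (−1)^{1·0·21}·(+1)^0·(-1)^1 = -1.
v=13: a=13^1·(≡6), b=13^-1·(≡9) mod 13; (6|13)=-1, (9|13)=+1; (−1)^{1·-1·6}·(-1)^-1·(+1)^1 = -1.
v=2: v_2(a)=15, v_2(b)=12; units ≡ 5, 3 (mod 8); ε·ε+αω+βω = 0·1+15·1+12·1 ≡ 1  ⇒  (a,b)_2 = -1.
(3080090, -13 / ℚ) ramifies at {2, 5, 13, 43}: a division algebra.

[2, 5, 13, 43]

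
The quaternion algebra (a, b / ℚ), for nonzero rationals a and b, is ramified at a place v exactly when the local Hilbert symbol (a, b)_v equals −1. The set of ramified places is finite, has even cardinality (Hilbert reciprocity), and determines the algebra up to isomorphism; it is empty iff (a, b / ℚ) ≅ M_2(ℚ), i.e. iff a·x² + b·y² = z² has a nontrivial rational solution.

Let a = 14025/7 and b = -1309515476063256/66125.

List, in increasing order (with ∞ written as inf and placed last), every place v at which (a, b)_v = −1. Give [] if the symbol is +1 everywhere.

Mod squares: a ≡ 3927, b ≡ -30. Check v ∈ {∞, 2, 3, 5, 7, 11, 17, 19, 23}.
v=17: a=17^1·(≡11), b=17^2·(≡8) mod 17; (11|17)=-1, (8|17)=+1; (−1)^{1·2·8}·(-1)^2·(+1)^1 = +1.
v=5: a=5^2·(≡3), b=5^-3·(≡1) mod 5; (3|5)=-1, (1|5)=+1; (−1)^{2·-3·2}·(-1)^-3·(+1)^2 = -1.
v=2: v_2(a)=0, v_2(b)=3; units ≡ 7, 1 (mod 8); ε·ε+αω+βω = 1·0+0·0+3·0 ≡ 0  ⇒  (a,b)_2 = +1.
v=3: a=3^1·(≡1), b=3^7·(≡2) mod 3; (1|3)=+1, (2|3)=-1; (−1)^{1·7·1}·(+1)^7·(-1)^1 = +1.
v=11: a=11^1·(≡3), b=11^4·(≡1) mod 11; (3|11)=+1, (1|11)=+1; (−1)^{1·4·5}·(+1)^4·(+1)^1 = +1.
v=7: a=7^-1·(≡4), b=7^2·(≡3) mod 7; (4|7)=+1, (3|7)=-1; (−1)^{-1·2·3}·(+1)^2·(-1)^-1 = -1.
v=∞: 3927 > 0 and -30 < 0  ⇒  (a,b)_∞ = +1.
v=23: a=23^0·(≡19), b=23^-2·(≡2) mod 23; (19|23)=-1, (2|23)=+1; (−1)^{0·-2·11}·(-1)^-2·(+1)^0 = +1.
v=19: a=19^0·(≡14), b=19^2·(≡13) mod 19; (14|19)=-1, (13|19)=-1; (−1)^{0·2·9}·(-1)^2·(-1)^0 = +1.
|Ram(3927, -30)| = 2, even; anisotropic at {5, 7}.

[5, 7]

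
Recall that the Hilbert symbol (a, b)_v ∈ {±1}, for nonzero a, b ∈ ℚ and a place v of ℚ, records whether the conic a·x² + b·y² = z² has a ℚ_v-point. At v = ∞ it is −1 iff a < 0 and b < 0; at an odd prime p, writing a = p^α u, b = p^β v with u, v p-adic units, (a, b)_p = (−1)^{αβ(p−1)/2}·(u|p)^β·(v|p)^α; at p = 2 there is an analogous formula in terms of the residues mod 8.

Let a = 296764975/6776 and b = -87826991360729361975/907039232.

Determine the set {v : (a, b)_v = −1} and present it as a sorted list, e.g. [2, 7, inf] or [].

Mod squares: a ≡ 121394, b ≡ -17342. Check v ∈ {∞, 2, 3, 5, 7, 11, 13, 23, 29, 37}.
v=29: a=29^1·(≡10), b=29^3·(≡8) mod 29; (10|29)=-1, (8|29)=-1; (−1)^{1·3·14}·(-1)^3·(-1)^1 = +1.
v=37: a=37^2·(≡28), b=37^4·(≡10) mod 37; (28|37)=+1, (10|37)=+1; (−1)^{2·4·18}·(+1)^4·(+1)^2 = +1.
v=13: a=13^1·(≡12), b=13^5·(≡11) mod 13; (12|13)=+1, (11|13)=-1; (−1)^{1·5·6}·(+1)^5·(-1)^1 = -1.
v=23: a=23^1·(≡22), b=23^1·(≡20) mod 23; (22|23)=-1, (20|23)=-1; (−1)^{1·1·11}·(-1)^1·(-1)^1 = -1.
v=3: a=3^0·(≡2), b=3^2·(≡1) mod 3; (2|3)=-1, (1|3)=+1; (−1)^{0·2·1}·(-1)^2·(+1)^0 = +1.
v=5: a=5^2·(≡4), b=5^2·(≡3) mod 5; (4|5)=+1, (3|5)=-1; (−1)^{2·2·2}·(+1)^2·(-1)^2 = +1.
v=7: a=7^-1·(≡5), b=7^0·(≡4) mod 7; (5|7)=-1, (4|7)=+1; (−1)^{-1·0·3}·(-1)^0·(+1)^-1 = +1.
v=∞: 121394 > 0 and -17342 < 0  ⇒  (a,b)_∞ = +1.
v=2: v_2(a)=-3, v_2(b)=-9; units ≡ 1, 1 (mod 8); ε·ε+αω+βω = 0·0+-3·0+-9·0 ≡ 0  ⇒  (a,b)_2 = +1.
v=11: a=11^-2·(≡1), b=11^-6·(≡5) mod 11; (1|11)=+1, (5|11)=+1; (−1)^{-2·-6·5}·(+1)^-6·(+1)^-2 = +1.
(121394, -17342 / ℚ) ramifies at {13, 23}: a division algebra.

[13, 23]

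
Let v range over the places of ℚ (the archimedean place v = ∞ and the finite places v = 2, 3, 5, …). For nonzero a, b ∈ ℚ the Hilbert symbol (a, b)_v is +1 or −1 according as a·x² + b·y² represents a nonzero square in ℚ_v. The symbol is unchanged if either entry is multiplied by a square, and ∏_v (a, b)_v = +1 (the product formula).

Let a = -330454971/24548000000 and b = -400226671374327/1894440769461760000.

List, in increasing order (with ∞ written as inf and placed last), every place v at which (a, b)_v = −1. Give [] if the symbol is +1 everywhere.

[11, 17, 19, inf]

(a, b) ≡ (-187, -133) mod (ℚ^×)²; places V = {2, 3, 5, 7, 11, 13, 17, 19, 29, 37, 47, ∞}.
(a,b)_13: α=0, u≡6; β=-2, v≡4 (mod 13); (6|13)=-1, (4|13)=+1; sign (−1)^0·-1^-2·+1^0 = +1.
(a,b)_37: α=0, u≡23; β=2, v≡24 (mod 37); (23|37)=-1, (24|37)=-1; sign (−1)^0·-1^2·-1^0 = +1.
(a,b)_47: α=0, u≡24; β=-2, v≡42 (mod 47); (24|47)=+1, (42|47)=+1; sign (−1)^0·+1^-2·+1^0 = +1.
(a,b)_∞: sgn(-187)=−, sgn(-133)=−, so -1.
(a,b)_3: α=6, u≡2; β=10, v≡2 (mod 3); (2|3)=-1, (2|3)=-1; sign (−1)^0·-1^10·-1^6 = +1.
(a,b)_11: α=1, u≡5; β=0, v≡2 (mod 11); (5|11)=+1, (2|11)=-1; sign (−1)^0·+1^0·-1^1 = -1.
(a,b)_19: α=-2, u≡3; β=-3, v≡2 (mod 19); (3|19)=-1, (2|19)=-1; sign (−1)^0·-1^-3·-1^-2 = -1.
(a,b)_17: α=-1, u≡7; β=-2, v≡12 (mod 17); (7|17)=-1, (12|17)=-1; sign (−1)^0·-1^-2·-1^-1 = -1.
(a,b)_5: α=-6, u≡2; β=-4, v≡3 (mod 5); (2|5)=-1, (3|5)=-1; sign (−1)^0·-1^-4·-1^-6 = +1.
(a,b)_2: α=-8, β=-12; u≡5, v≡3 (mod 8); ε(u)ε(v)=0·1, αω(v)=-8·1, βω(u)=-12·1; sum ≡ 0  ⇒  +1.
(a,b)_7: α=2, u≡4; β=1, v≡1 (mod 7); (4|7)=+1, (1|7)=+1; sign (−1)^0·+1^1·+1^2 = +1.
(a,b)_29: α=2, u≡22; β=4, v≡10 (mod 29); (22|29)=+1, (10|29)=-1; sign (−1)^0·+1^4·-1^2 = +1.
(-187, -133 / ℚ) ramifies at {11, 17, 19, ∞}: a division algebra.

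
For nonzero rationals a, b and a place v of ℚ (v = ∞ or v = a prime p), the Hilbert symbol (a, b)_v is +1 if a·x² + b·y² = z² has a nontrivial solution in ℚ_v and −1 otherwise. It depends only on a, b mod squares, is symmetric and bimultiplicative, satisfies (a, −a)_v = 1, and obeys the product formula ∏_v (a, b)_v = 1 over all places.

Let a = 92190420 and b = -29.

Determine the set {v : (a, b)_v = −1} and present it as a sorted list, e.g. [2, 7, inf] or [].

[7, 29]

(a, b) ≡ (3045, -29) mod (ℚ^×)²; places V = {2, 3, 5, 7, 29, ∞}.
(a,b)_2: α=2, β=0; u≡5, v≡3 (mod 8); ε(u)ε(v)=0·1, αω(v)=2·1, βω(u)=0·1; sum ≡ 0  ⇒  +1.
(a,b)_7: α=1, u≡1; β=0, v≡6 (mod 7); (1|7)=+1, (6|7)=-1; sign (−1)^0·+1^0·-1^1 = -1.
(a,b)_29: α=3, u≡10; β=1, v≡28 (mod 29); (10|29)=-1, (28|29)=+1; sign (−1)^0·-1^1·+1^3 = -1.
(a,b)_∞: sgn(3045)=+, sgn(-29)=−, so +1.
(a,b)_5: α=1, u≡4; β=0, v≡1 (mod 5); (4|5)=+1, (1|5)=+1; sign (−1)^0·+1^0·+1^1 = +1.
(a,b)_3: α=3, u≡1; β=0, v≡1 (mod 3); (1|3)=+1, (1|3)=+1; sign (−1)^0·+1^0·+1^3 = +1.
Ram(3045, -29) = {7, 29}; no ℚ_7-point on the conic.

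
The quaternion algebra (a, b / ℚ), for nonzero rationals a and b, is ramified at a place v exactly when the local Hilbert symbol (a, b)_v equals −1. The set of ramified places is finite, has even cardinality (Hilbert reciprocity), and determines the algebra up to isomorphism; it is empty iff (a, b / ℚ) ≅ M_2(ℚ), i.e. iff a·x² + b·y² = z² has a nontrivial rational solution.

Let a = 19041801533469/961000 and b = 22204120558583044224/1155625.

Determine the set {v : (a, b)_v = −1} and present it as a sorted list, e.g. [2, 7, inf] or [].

(a, b) ≡ (4290, 34) mod (ℚ^×)²; places V = {2, 3, 5, 11, 13, 17, 19, 31, 43, ∞}.
(a,b)_19: α=0, u≡2; β=2, v≡3 (mod 19); (2|19)=-1, (3|19)=-1; sign (−1)^0·-1^2·-1^0 = +1.
(a,b)_31: α=-2, u≡27; β=0, v≡13 (mod 31); (27|31)=-1, (13|31)=-1; sign (−1)^0·-1^0·-1^-2 = +1.
(a,b)_13: α=1, u≡11; β=2, v≡6 (mod 13); (11|13)=-1, (6|13)=-1; sign (−1)^0·-1^2·-1^1 = -1.
(a,b)_5: α=-3, u≡3; β=-4, v≡1 (mod 5); (3|5)=-1, (1|5)=+1; sign (−1)^0·-1^-4·+1^-3 = +1.
(a,b)_2: α=-3, β=7; u≡1, v≡1 (mod 8); ε(u)ε(v)=0·0, αω(v)=-3·0, βω(u)=7·0; sum ≡ 0  ⇒  +1.
(a,b)_43: α=0, u≡27; β=-2, v≡3 (mod 43); (27|43)=-1, (3|43)=-1; sign (−1)^0·-1^-2·-1^0 = +1.
(a,b)_3: α=13, u≡2; β=14, v≡1 (mod 3); (2|3)=-1, (1|3)=+1; sign (−1)^0·-1^14·+1^13 = +1.
(a,b)_17: α=4, u≡12; β=3, v≡8 (mod 17); (12|17)=-1, (8|17)=+1; sign (−1)^0·-1^3·+1^4 = -1.
(a,b)_11: α=1, u≡5; β=2, v≡3 (mod 11); (5|11)=+1, (3|11)=+1; sign (−1)^0·+1^2·+1^1 = +1.
(a,b)_∞: sgn(4290)=+, sgn(34)=+, so +1.
|Ram(4290, 34)| = 2, even; anisotropic at {13, 17}.

[13, 17]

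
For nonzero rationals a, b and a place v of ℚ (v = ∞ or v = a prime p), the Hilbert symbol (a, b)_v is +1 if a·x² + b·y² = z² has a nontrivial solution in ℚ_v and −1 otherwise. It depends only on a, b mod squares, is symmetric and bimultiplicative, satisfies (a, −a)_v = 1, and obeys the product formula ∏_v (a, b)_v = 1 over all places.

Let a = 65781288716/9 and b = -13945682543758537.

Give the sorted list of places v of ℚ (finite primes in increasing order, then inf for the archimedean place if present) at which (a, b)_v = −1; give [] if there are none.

[2, 11, 37, 43]

(a, b) ≡ (5291, -19393) mod (ℚ^×)²; places V = {2, 3, 11, 13, 37, 41, 43, ∞}.
(a,b)_2: α=2, β=0; u≡3, v≡7 (mod 8); ε(u)ε(v)=1·1, αω(v)=2·0, βω(u)=0·1; sum ≡ 1  ⇒  -1.
(a,b)_37: α=1, u≡15; β=2, v≡15 (mod 37); (15|37)=-1, (15|37)=-1; sign (−1)^0·-1^2·-1^1 = -1.
(a,b)_13: α=1, u≡4; β=2, v≡1 (mod 13); (4|13)=+1, (1|13)=+1; sign (−1)^0·+1^2·+1^1 = +1.
(a,b)_43: α=2, u≡37; β=3, v≡42 (mod 43); (37|43)=-1, (42|43)=-1; sign (−1)^0·-1^3·-1^2 = -1.
(a,b)_∞: sgn(5291)=+, sgn(-19393)=−, so +1.
(a,b)_3: α=-2, u≡2; β=0, v≡2 (mod 3); (2|3)=-1, (2|3)=-1; sign (−1)^0·-1^0·-1^-2 = +1.
(a,b)_11: α=1, u≡10; β=1, v≡10 (mod 11); (10|11)=-1, (10|11)=-1; sign (−1)^1·-1^1·-1^1 = -1.
(a,b)_41: α=2, u≡40; β=3, v≡12 (mod 41); (40|41)=+1, (12|41)=-1; sign (−1)^0·+1^3·-1^2 = +1.
Ram(5291, -19393) = {2, 11, 37, 43}; no ℚ_2-point on the conic.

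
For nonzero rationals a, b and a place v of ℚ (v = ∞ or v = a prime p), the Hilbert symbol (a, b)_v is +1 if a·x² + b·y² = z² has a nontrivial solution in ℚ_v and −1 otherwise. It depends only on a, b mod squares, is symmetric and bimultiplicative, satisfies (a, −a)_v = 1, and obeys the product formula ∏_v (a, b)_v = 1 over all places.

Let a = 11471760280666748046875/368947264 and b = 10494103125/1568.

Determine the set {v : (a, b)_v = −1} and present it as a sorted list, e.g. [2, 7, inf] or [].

[2, 3]

(a, b) ≡ (11, 330) mod (ℚ^×)²; places V = {2, 3, 5, 7, 11, 19, 29, 31, ∞}.
(a,b)_31: α=2, u≡24; β=0, v≡8 (mod 31); (24|31)=-1, (8|31)=+1; sign (−1)^0·-1^0·+1^2 = +1.
(a,b)_2: α=-6, β=-5; u≡3, v≡5 (mod 8); ε(u)ε(v)=1·0, αω(v)=-6·1, βω(u)=-5·1; sum ≡ 1  ⇒  -1.
(a,b)_3: α=0, u≡2; β=1, v≡2 (mod 3); (2|3)=-1, (2|3)=-1; sign (−1)^0·-1^1·-1^0 = -1.
(a,b)_29: α=2, u≡15; β=2, v≡17 (mod 29); (15|29)=-1, (17|29)=-1; sign (−1)^0·-1^2·-1^2 = +1.
(a,b)_7: α=-8, u≡2; β=-2, v≡4 (mod 7); (2|7)=+1, (4|7)=+1; sign (−1)^0·+1^-2·+1^-8 = +1.
(a,b)_11: α=5, u≡3; β=3, v≡8 (mod 11); (3|11)=+1, (8|11)=-1; sign (−1)^1·+1^3·-1^5 = +1.
(a,b)_5: α=12, u≡4; β=5, v≡1 (mod 5); (4|5)=+1, (1|5)=+1; sign (−1)^0·+1^5·+1^12 = +1.
(a,b)_∞: sgn(11)=+, sgn(330)=+, so +1.
(a,b)_19: α=2, u≡17; β=0, v≡4 (mod 19); (17|19)=+1, (4|19)=+1; sign (−1)^0·+1^0·+1^2 = +1.
|Ram(11, 330)| = 2, even; anisotropic at {2, 3}.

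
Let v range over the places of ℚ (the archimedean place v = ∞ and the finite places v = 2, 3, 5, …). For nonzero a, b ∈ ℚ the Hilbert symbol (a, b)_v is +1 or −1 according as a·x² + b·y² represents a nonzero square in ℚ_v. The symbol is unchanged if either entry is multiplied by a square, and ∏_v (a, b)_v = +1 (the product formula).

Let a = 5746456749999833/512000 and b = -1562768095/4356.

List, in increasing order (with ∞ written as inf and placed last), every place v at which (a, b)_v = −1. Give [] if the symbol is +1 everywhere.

[5, 17, 29, 41]

Mod squares: a ≡ 85, b ≡ -707455. Check v ∈ {∞, 2, 3, 5, 7, 11, 17, 29, 41, 47}.
v=11: a=11^0·(≡2), b=11^-2·(≡8) mod 11; (2|11)=-1, (8|11)=-1; (−1)^{0·-2·5}·(-1)^-2·(-1)^0 = +1.
v=7: a=7^2·(≡1), b=7^1·(≡2) mod 7; (1|7)=+1, (2|7)=+1; (−1)^{2·1·3}·(+1)^1·(+1)^2 = +1.
v=29: a=29^2·(≡11), b=29^1·(≡24) mod 29; (11|29)=-1, (24|29)=+1; (−1)^{2·1·14}·(-1)^1·(+1)^2 = -1.
v=47: a=47^4·(≡11), b=47^2·(≡7) mod 47; (11|47)=-1, (7|47)=+1; (−1)^{4·2·23}·(-1)^2·(+1)^4 = +1.
v=41: a=41^2·(≡13), b=41^1·(≡38) mod 41; (13|41)=-1, (38|41)=-1; (−1)^{2·1·20}·(-1)^1·(-1)^2 = -1.
v=∞: 85 > 0 and -707455 < 0  ⇒  (a,b)_∞ = +1.
v=2: v_2(a)=-12, v_2(b)=-2; units ≡ 5, 1 (mod 8); ε·ε+αω+βω = 0·0+-12·0+-2·1 ≡ 0  ⇒  (a,b)_2 = +1.
v=3: a=3^0·(≡1), b=3^-2·(≡2) mod 3; (1|3)=+1, (2|3)=-1; (−1)^{0·-2·1}·(+1)^-2·(-1)^0 = +1.
v=17: a=17^1·(≡6), b=17^1·(≡4) mod 17; (6|17)=-1, (4|17)=+1; (−1)^{1·1·8}·(-1)^1·(+1)^1 = -1.
v=5: a=5^-3·(≡3), b=5^1·(≡1) mod 5; (3|5)=-1, (1|5)=+1; (−1)^{-3·1·2}·(-1)^1·(+1)^-3 = -1.
Ram(85, -707455) = {5, 17, 29, 41}; no ℚ_5-point on the conic.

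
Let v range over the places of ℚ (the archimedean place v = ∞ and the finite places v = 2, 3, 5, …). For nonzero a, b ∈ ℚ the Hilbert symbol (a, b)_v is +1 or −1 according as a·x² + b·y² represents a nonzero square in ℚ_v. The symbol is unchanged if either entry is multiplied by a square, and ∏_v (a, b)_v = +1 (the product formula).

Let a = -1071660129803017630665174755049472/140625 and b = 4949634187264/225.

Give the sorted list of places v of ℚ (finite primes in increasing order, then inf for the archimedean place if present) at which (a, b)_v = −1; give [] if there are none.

[2, 13, 17, 53]

(a, b) ≡ (-42718, 27931) mod (ℚ^×)²; places V = {2, 3, 5, 13, 17, 31, 53, ∞}.
(a,b)_2: α=51, β=20; u≡1, v≡3 (mod 8); ε(u)ε(v)=0·1, αω(v)=51·1, βω(u)=20·0; sum ≡ 1  ⇒  -1.
(a,b)_53: α=3, u≡1; β=1, v≡18 (mod 53); (1|53)=+1, (18|53)=-1; sign (−1)^0·+1^1·-1^3 = -1.
(a,b)_5: α=-6, u≡2; β=-2, v≡1 (mod 5); (2|5)=-1, (1|5)=+1; sign (−1)^0·-1^-2·+1^-6 = +1.
(a,b)_∞: sgn(-42718)=−, sgn(27931)=+, so +1.
(a,b)_31: α=3, u≡17; β=1, v≡19 (mod 31); (17|31)=-1, (19|31)=+1; sign (−1)^1·-1^1·+1^3 = +1.
(a,b)_17: α=2, u≡7; β=1, v≡7 (mod 17); (7|17)=-1, (7|17)=-1; sign (−1)^0·-1^1·-1^2 = -1.
(a,b)_3: α=-2, u≡2; β=-2, v≡1 (mod 3); (2|3)=-1, (1|3)=+1; sign (−1)^0·-1^-2·+1^-2 = +1.
(a,b)_13: α=5, u≡4; β=2, v≡6 (mod 13); (4|13)=+1, (6|13)=-1; sign (−1)^0·+1^2·-1^5 = -1.
Ram(-42718, 27931) = {2, 13, 17, 53}; no ℚ_2-point on the conic.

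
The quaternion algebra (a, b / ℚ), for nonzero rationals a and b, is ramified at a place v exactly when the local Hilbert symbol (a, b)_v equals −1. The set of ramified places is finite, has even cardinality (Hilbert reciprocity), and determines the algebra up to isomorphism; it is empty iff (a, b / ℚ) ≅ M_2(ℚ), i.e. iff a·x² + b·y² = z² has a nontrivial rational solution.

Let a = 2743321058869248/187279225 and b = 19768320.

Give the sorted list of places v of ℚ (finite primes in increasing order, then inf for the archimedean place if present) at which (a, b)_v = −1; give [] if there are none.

[5, 13]

Mod squares: a ≡ 78, b ≡ 2145. Check v ∈ {∞, 2, 3, 5, 7, 11, 13, 17, 23}.
v=23: a=23^-2·(≡18), b=23^0·(≡4) mod 23; (18|23)=+1, (4|23)=+1; (−1)^{-2·0·11}·(+1)^0·(+1)^-2 = +1.
v=5: a=5^-2·(≡2), b=5^1·(≡4) mod 5; (2|5)=-1, (4|5)=+1; (−1)^{-2·1·2}·(-1)^1·(+1)^-2 = -1.
v=11: a=11^2·(≡5), b=11^1·(≡6) mod 11; (5|11)=+1, (6|11)=-1; (−1)^{2·1·5}·(+1)^1·(-1)^2 = +1.
v=∞: 78 > 0 and 2145 > 0  ⇒  (a,b)_∞ = +1.
v=17: a=17^-2·(≡6), b=17^0·(≡6) mod 17; (6|17)=-1, (6|17)=-1; (−1)^{-2·0·8}·(-1)^0·(-1)^-2 = +1.
v=13: a=13^3·(≡6), b=13^1·(≡4) mod 13; (6|13)=-1, (4|13)=+1; (−1)^{3·1·6}·(-1)^1·(+1)^3 = -1.
v=7: a=7^-2·(≡1), b=7^0·(≡5) mod 7; (1|7)=+1, (5|7)=-1; (−1)^{-2·0·3}·(+1)^0·(-1)^-2 = +1.
v=2: v_2(a)=19, v_2(b)=10; units ≡ 7, 1 (mod 8); ε·ε+αω+βω = 1·0+19·0+10·0 ≡ 0  ⇒  (a,b)_2 = +1.
v=3: a=3^9·(≡2), b=3^3·(≡1) mod 3; (2|3)=-1, (1|3)=+1; (−1)^{9·3·1}·(-1)^3·(+1)^9 = +1.
|Ram(78, 2145)| = 2, even; anisotropic at {5, 13}.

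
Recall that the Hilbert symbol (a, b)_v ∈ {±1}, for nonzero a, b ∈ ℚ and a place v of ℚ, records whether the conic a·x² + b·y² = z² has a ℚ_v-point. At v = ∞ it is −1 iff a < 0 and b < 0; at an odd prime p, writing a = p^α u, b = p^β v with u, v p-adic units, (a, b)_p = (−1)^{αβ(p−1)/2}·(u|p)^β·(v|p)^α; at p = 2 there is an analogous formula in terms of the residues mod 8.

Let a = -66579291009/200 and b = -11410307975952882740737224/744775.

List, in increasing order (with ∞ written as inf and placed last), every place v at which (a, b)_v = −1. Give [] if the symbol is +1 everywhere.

(a, b) ≡ (-836418, -785726) mod (ℚ^×)²; places V = {2, 3, 5, 7, 11, 19, 23, 29, 31, ∞}.
(a,b)_29: α=1, u≡5; β=3, v≡15 (mod 29); (5|29)=+1, (15|29)=-1; sign (−1)^0·+1^3·-1^1 = -1.
(a,b)_∞: sgn(-836418)=−, sgn(-785726)=−, so -1.
(a,b)_3: α=3, u≡2; β=12, v≡1 (mod 3); (2|3)=-1, (1|3)=+1; sign (−1)^0·-1^12·+1^3 = +1.
(a,b)_19: α=3, u≡4; β=3, v≡1 (mod 19); (4|19)=+1, (1|19)=+1; sign (−1)^1·+1^3·+1^3 = -1.
(a,b)_7: α=2, u≡5; β=8, v≡6 (mod 7); (5|7)=-1, (6|7)=-1; sign (−1)^0·-1^8·-1^2 = +1.
(a,b)_2: α=-3, β=3; u≡7, v≡1 (mod 8); ε(u)ε(v)=1·0, αω(v)=-3·0, βω(u)=3·0; sum ≡ 0  ⇒  +1.
(a,b)_5: α=-2, u≡2; β=-2, v≡1 (mod 5); (2|5)=-1, (1|5)=+1; sign (−1)^0·-1^-2·+1^-2 = +1.
(a,b)_11: α=1, u≡3; β=2, v≡5 (mod 11); (3|11)=+1, (5|11)=+1; sign (−1)^0·+1^2·+1^1 = +1.
(a,b)_23: α=1, u≡17; β=1, v≡6 (mod 23); (17|23)=-1, (6|23)=+1; sign (−1)^1·-1^1·+1^1 = +1.
(a,b)_31: α=0, u≡27; β=-3, v≡26 (mod 31); (27|31)=-1, (26|31)=-1; sign (−1)^0·-1^-3·-1^0 = -1.
(-836418, -785726 / ℚ) ramifies at {19, 29, 31, ∞}: a division algebra.

[19, 29, 31, inf]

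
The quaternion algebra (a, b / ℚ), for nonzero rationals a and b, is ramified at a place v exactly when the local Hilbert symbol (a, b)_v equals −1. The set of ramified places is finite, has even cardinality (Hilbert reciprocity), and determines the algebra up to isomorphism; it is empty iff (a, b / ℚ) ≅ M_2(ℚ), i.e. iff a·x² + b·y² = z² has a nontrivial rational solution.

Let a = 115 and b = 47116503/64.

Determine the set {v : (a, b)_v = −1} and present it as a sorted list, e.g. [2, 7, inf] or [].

Mod squares: a ≡ 115, b ≡ 5235167. Check v ∈ {∞, 2, 3, 5, 7, 17, 23, 29, 37, 41}.
v=17: a=17^0·(≡13), b=17^1·(≡9) mod 17; (13|17)=+1, (9|17)=+1; (−1)^{0·1·8}·(+1)^1·(+1)^0 = +1.
v=7: a=7^0·(≡3), b=7^1·(≡2) mod 7; (3|7)=-1, (2|7)=+1; (−1)^{0·1·3}·(-1)^1·(+1)^0 = -1.
v=2: v_2(a)=0, v_2(b)=-6; units ≡ 3, 7 (mod 8); ε·ε+αω+βω = 1·1+0·0+-6·1 ≡ 1  ⇒  (a,b)_2 = -1.
v=23: a=23^1·(≡5), b=23^0·(≡11) mod 23; (5|23)=-1, (11|23)=-1; (−1)^{1·0·11}·(-1)^0·(-1)^1 = -1.
v=3: a=3^0·(≡1), b=3^2·(≡2) mod 3; (1|3)=+1, (2|3)=-1; (−1)^{0·2·1}·(+1)^2·(-1)^0 = +1.
v=5: a=5^1·(≡3), b=5^0·(≡2) mod 5; (3|5)=-1, (2|5)=-1; (−1)^{1·0·2}·(-1)^0·(-1)^1 = -1.
v=∞: 115 > 0 and 5235167 > 0  ⇒  (a,b)_∞ = +1.
v=37: a=37^0·(≡4), b=37^1·(≡1) mod 37; (4|37)=+1, (1|37)=+1; (−1)^{0·1·18}·(+1)^1·(+1)^0 = +1.
v=29: a=29^0·(≡28), b=29^1·(≡26) mod 29; (28|29)=+1, (26|29)=-1; (−1)^{0·1·14}·(+1)^1·(-1)^0 = +1.
v=41: a=41^0·(≡33), b=41^1·(≡14) mod 41; (33|41)=+1, (14|41)=-1; (−1)^{0·1·20}·(+1)^1·(-1)^0 = +1.
Ram(115, 5235167) = {2, 5, 7, 23}; no ℚ_2-point on the conic.

[2, 5, 7, 23]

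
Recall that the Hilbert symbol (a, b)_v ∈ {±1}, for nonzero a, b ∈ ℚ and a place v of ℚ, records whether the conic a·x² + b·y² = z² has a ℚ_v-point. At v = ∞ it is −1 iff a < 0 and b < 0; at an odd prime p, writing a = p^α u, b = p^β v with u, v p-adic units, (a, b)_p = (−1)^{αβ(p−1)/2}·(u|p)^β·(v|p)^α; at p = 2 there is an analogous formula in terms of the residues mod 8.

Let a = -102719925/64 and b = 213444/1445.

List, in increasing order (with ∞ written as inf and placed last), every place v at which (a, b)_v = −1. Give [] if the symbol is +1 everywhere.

[5, 7]

Mod squares: a ≡ -77, b ≡ 5. Check v ∈ {∞, 2, 3, 5, 7, 11, 17}.
v=7: a=7^3·(≡6), b=7^2·(≡3) mod 7; (6|7)=-1, (3|7)=-1; (−1)^{3·2·3}·(-1)^2·(-1)^3 = -1.
v=2: v_2(a)=-6, v_2(b)=2; units ≡ 3, 5 (mod 8); ε·ε+αω+βω = 1·0+-6·1+2·1 ≡ 0  ⇒  (a,b)_2 = +1.
v=5: a=5^2·(≡2), b=5^-1·(≡1) mod 5; (2|5)=-1, (1|5)=+1; (−1)^{2·-1·2}·(-1)^-1·(+1)^2 = -1.
v=∞: -77 < 0 and 5 > 0  ⇒  (a,b)_∞ = +1.
v=3: a=3^2·(≡1), b=3^2·(≡2) mod 3; (1|3)=+1, (2|3)=-1; (−1)^{2·2·1}·(+1)^2·(-1)^2 = +1.
v=11: a=11^3·(≡5), b=11^2·(≡1) mod 11; (5|11)=+1, (1|11)=+1; (−1)^{3·2·5}·(+1)^2·(+1)^3 = +1.
v=17: a=17^0·(≡15), b=17^-2·(≡12) mod 17; (15|17)=+1, (12|17)=-1; (−1)^{0·-2·8}·(+1)^-2·(-1)^0 = +1.
(-77, 5 / ℚ) ramifies at {5, 7}: a division algebra.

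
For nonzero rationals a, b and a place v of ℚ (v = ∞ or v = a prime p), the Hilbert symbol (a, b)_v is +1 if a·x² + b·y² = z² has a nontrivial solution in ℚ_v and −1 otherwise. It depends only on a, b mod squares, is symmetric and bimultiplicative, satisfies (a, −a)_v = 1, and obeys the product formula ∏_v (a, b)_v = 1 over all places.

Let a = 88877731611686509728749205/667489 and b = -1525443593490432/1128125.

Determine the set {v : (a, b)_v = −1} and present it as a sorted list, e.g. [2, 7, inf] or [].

[5, 29]

Mod squares: a ≡ 3045, b ≡ -1265. Check v ∈ {∞, 2, 3, 5, 7, 11, 19, 23, 29, 43, 47}.
v=19: a=19^-2·(≡9), b=19^-2·(≡2) mod 19; (9|19)=+1, (2|19)=-1; (−1)^{-2·-2·9}·(+1)^-2·(-1)^-2 = +1.
v=47: a=47^2·(≡25), b=47^0·(≡27) mod 47; (25|47)=+1, (27|47)=+1; (−1)^{2·0·23}·(+1)^0·(+1)^2 = +1.
v=3: a=3^13·(≡1), b=3^6·(≡1) mod 3; (1|3)=+1, (1|3)=+1; (−1)^{13·6·1}·(+1)^6·(+1)^13 = +1.
v=11: a=11^4·(≡3), b=11^1·(≡2) mod 11; (3|11)=+1, (2|11)=-1; (−1)^{4·1·5}·(+1)^1·(-1)^4 = +1.
v=29: a=29^5·(≡2), b=29^2·(≡17) mod 29; (2|29)=-1, (17|29)=-1; (−1)^{5·2·14}·(-1)^2·(-1)^5 = -1.
v=7: a=7^5·(≡4), b=7^4·(≡4) mod 7; (4|7)=+1, (4|7)=+1; (−1)^{5·4·3}·(+1)^4·(+1)^5 = +1.
v=23: a=23^0·(≡3), b=23^1·(≡7) mod 23; (3|23)=+1, (7|23)=-1; (−1)^{0·1·11}·(+1)^1·(-1)^0 = +1.
v=5: a=5^1·(≡4), b=5^-5·(≡3) mod 5; (4|5)=+1, (3|5)=-1; (−1)^{1·-5·2}·(+1)^-5·(-1)^1 = -1.
v=∞: 3045 > 0 and -1265 < 0  ⇒  (a,b)_∞ = +1.
v=43: a=43^-2·(≡14), b=43^0·(≡21) mod 43; (14|43)=+1, (21|43)=+1; (−1)^{-2·0·21}·(+1)^0·(+1)^-2 = +1.
v=2: v_2(a)=0, v_2(b)=12; units ≡ 5, 7 (mod 8); ε·ε+αω+βω = 0·1+0·0+12·1 ≡ 0  ⇒  (a,b)_2 = +1.
|Ram(3045, -1265)| = 2, even; anisotropic at {5, 29}.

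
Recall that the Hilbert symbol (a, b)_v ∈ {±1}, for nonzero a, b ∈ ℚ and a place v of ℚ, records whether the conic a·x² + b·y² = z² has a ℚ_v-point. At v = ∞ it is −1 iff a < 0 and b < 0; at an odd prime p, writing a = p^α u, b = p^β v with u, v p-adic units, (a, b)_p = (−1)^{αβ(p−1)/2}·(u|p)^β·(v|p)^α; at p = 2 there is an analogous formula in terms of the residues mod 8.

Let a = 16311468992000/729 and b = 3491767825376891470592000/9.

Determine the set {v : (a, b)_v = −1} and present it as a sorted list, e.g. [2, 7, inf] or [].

[7, 23]

Mod squares: a ≡ 15080870, b ≡ 15470. Check v ∈ {∞, 2, 3, 5, 7, 13, 17, 19, 23, 29}.
v=13: a=13^2·(≡9), b=13^5·(≡7) mod 13; (9|13)=+1, (7|13)=-1; (−1)^{2·5·6}·(+1)^5·(-1)^2 = +1.
v=17: a=17^1·(≡13), b=17^3·(≡8) mod 17; (13|17)=+1, (8|17)=+1; (−1)^{1·3·8}·(+1)^3·(+1)^1 = +1.
v=23: a=23^1·(≡18), b=23^2·(≡15) mod 23; (18|23)=+1, (15|23)=-1; (−1)^{1·2·11}·(+1)^2·(-1)^1 = -1.
v=7: a=7^1·(≡5), b=7^5·(≡6) mod 7; (5|7)=-1, (6|7)=-1; (−1)^{1·5·3}·(-1)^5·(-1)^1 = -1.
v=29: a=29^1·(≡8), b=29^2·(≡7) mod 29; (8|29)=-1, (7|29)=+1; (−1)^{1·2·14}·(-1)^2·(+1)^1 = +1.
v=2: v_2(a)=9, v_2(b)=11; units ≡ 3, 7 (mod 8); ε·ε+αω+βω = 1·1+9·0+11·1 ≡ 0  ⇒  (a,b)_2 = +1.
v=∞: 15080870 > 0 and 15470 > 0  ⇒  (a,b)_∞ = +1.
v=3: a=3^-6·(≡2), b=3^-2·(≡2) mod 3; (2|3)=-1, (2|3)=-1; (−1)^{-6·-2·1}·(-1)^-2·(-1)^-6 = +1.
v=5: a=5^3·(≡4), b=5^3·(≡4) mod 5; (4|5)=+1, (4|5)=+1; (−1)^{3·3·2}·(+1)^3·(+1)^3 = +1.
v=19: a=19^1·(≡7), b=19^0·(≡11) mod 19; (7|19)=+1, (11|19)=+1; (−1)^{1·0·9}·(+1)^0·(+1)^1 = +1.
(15080870, 15470 / ℚ) ramifies at {7, 23}: a division algebra.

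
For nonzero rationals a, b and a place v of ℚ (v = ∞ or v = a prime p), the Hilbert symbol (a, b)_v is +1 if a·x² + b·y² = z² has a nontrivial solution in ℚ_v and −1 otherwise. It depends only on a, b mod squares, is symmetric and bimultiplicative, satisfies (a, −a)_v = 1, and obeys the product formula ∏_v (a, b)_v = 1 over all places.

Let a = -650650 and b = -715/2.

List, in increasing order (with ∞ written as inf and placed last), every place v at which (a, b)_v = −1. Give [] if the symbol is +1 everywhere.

(a, b) ≡ (-154, -1430) mod (ℚ^×)²; places V = {2, 5, 7, 11, 13, ∞}.
(a,b)_13: α=2, u≡11; β=1, v≡5 (mod 13); (11|13)=-1, (5|13)=-1; sign (−1)^0·-1^1·-1^2 = -1.
(a,b)_5: α=2, u≡4; β=1, v≡1 (mod 5); (4|5)=+1, (1|5)=+1; sign (−1)^0·+1^1·+1^2 = +1.
(a,b)_7: α=1, u≡3; β=0, v≡3 (mod 7); (3|7)=-1, (3|7)=-1; sign (−1)^0·-1^0·-1^1 = -1.
(a,b)_∞: sgn(-154)=−, sgn(-1430)=−, so -1.
(a,b)_2: α=1, β=-1; u≡3, v≡5 (mod 8); ε(u)ε(v)=1·0, αω(v)=1·1, βω(u)=-1·1; sum ≡ 0  ⇒  +1.
(a,b)_11: α=1, u≡8; β=1, v≡6 (mod 11); (8|11)=-1, (6|11)=-1; sign (−1)^1·-1^1·-1^1 = -1.
|Ram(-154, -1430)| = 4, even; anisotropic at {7, 11, 13, ∞}.

[7, 11, 13, inf]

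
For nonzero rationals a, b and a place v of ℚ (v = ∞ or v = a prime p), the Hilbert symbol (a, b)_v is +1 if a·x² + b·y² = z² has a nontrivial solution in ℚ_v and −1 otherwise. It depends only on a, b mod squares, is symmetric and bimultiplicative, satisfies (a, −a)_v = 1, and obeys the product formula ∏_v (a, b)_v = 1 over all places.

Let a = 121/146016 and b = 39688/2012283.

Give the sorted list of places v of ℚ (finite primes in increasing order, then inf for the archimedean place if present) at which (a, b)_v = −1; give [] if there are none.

[2, 41]

(a, b) ≡ (6, 246) mod (ℚ^×)²; places V = {2, 3, 7, 11, 13, 41, ∞}.
(a,b)_41: α=0, u≡19; β=1, v≡22 (mod 41); (19|41)=-1, (22|41)=-1; sign (−1)^0·-1^1·-1^0 = -1.
(a,b)_3: α=-3, u≡2; β=-5, v≡1 (mod 3); (2|3)=-1, (1|3)=+1; sign (−1)^1·-1^-5·+1^-3 = +1.
(a,b)_7: α=0, u≡3; β=-2, v≡1 (mod 7); (3|7)=-1, (1|7)=+1; sign (−1)^0·-1^-2·+1^0 = +1.
(a,b)_∞: sgn(6)=+, sgn(246)=+, so +1.
(a,b)_13: α=-2, u≡5; β=-2, v≡1 (mod 13); (5|13)=-1, (1|13)=+1; sign (−1)^0·-1^-2·+1^-2 = +1.
(a,b)_11: α=2, u≡6; β=2, v≡1 (mod 11); (6|11)=-1, (1|11)=+1; sign (−1)^0·-1^2·+1^2 = +1.
(a,b)_2: α=-5, β=3; u≡3, v≡3 (mod 8); ε(u)ε(v)=1·1, αω(v)=-5·1, βω(u)=3·1; sum ≡ 1  ⇒  -1.
|Ram(6, 246)| = 2, even; anisotropic at {2, 41}.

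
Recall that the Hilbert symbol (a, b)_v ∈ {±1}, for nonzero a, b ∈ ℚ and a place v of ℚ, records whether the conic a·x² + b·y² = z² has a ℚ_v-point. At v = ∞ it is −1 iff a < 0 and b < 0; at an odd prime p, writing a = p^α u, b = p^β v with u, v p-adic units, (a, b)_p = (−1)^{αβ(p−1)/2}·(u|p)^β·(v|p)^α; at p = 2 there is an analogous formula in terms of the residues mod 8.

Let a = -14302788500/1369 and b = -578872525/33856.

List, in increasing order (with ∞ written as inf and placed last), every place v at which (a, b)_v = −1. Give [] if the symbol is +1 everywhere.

[2, 7, 17, inf]

Mod squares: a ≡ -85085, b ≡ -1309. Check v ∈ {∞, 2, 5, 7, 11, 13, 17, 19, 23, 37, 41}.
v=11: a=11^1·(≡3), b=11^1·(≡8) mod 11; (3|11)=+1, (8|11)=-1; (−1)^{1·1·5}·(+1)^1·(-1)^1 = +1.
v=41: a=41^2·(≡40), b=41^0·(≡29) mod 41; (40|41)=+1, (29|41)=-1; (−1)^{2·0·20}·(+1)^0·(-1)^2 = +1.
v=17: a=17^1·(≡12), b=17^1·(≡13) mod 17; (12|17)=-1, (13|17)=+1; (−1)^{1·1·8}·(-1)^1·(+1)^1 = -1.
v=37: a=37^-2·(≡24), b=37^0·(≡23) mod 37; (24|37)=-1, (23|37)=-1; (−1)^{-2·0·18}·(-1)^0·(-1)^-2 = +1.
v=2: v_2(a)=2, v_2(b)=-6; units ≡ 3, 3 (mod 8); ε·ε+αω+βω = 1·1+2·1+-6·1 ≡ 1  ⇒  (a,b)_2 = -1.
v=13: a=13^1·(≡11), b=13^0·(≡4) mod 13; (11|13)=-1, (4|13)=+1; (−1)^{1·0·6}·(-1)^0·(+1)^1 = +1.
v=19: a=19^0·(≡17), b=19^2·(≡10) mod 19; (17|19)=+1, (10|19)=-1; (−1)^{0·2·9}·(+1)^2·(-1)^0 = +1.
v=5: a=5^3·(≡3), b=5^2·(≡4) mod 5; (3|5)=-1, (4|5)=+1; (−1)^{3·2·2}·(-1)^2·(+1)^3 = +1.
v=23: a=23^0·(≡20), b=23^-2·(≡3) mod 23; (20|23)=-1, (3|23)=+1; (−1)^{0·-2·11}·(-1)^-2·(+1)^0 = +1.
v=7: a=7^1·(≡2), b=7^3·(≡1) mod 7; (2|7)=+1, (1|7)=+1; (−1)^{1·3·3}·(+1)^3·(+1)^1 = -1.
v=∞: -85085 < 0 and -1309 < 0  ⇒  (a,b)_∞ = -1.
(-85085, -1309 / ℚ) ramifies at {2, 7, 17, ∞}: a division algebra.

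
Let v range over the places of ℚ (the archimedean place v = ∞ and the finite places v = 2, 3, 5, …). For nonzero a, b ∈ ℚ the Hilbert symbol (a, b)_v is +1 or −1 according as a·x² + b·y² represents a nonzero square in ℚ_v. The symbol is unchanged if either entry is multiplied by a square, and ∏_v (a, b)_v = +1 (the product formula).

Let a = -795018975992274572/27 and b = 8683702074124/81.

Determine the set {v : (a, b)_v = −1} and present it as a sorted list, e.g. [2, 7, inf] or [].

[2, 7, 11, 29, 37, 41]

(a, b) ≡ (-1451769, 259) mod (ℚ^×)²; places V = {2, 3, 7, 11, 29, 37, 41, ∞}.
(a,b)_37: α=1, u≡15; β=1, v≡12 (mod 37); (15|37)=-1, (12|37)=+1; sign (−1)^0·-1^1·+1^1 = -1.
(a,b)_29: α=3, u≡24; β=2, v≡2 (mod 29); (24|29)=+1, (2|29)=-1; sign (−1)^0·+1^2·-1^3 = -1.
(a,b)_41: α=3, u≡27; β=2, v≡6 (mod 41); (27|41)=-1, (6|41)=-1; sign (−1)^0·-1^2·-1^3 = -1.
(a,b)_11: α=3, u≡8; β=2, v≡8 (mod 11); (8|11)=-1, (8|11)=-1; sign (−1)^0·-1^2·-1^3 = -1.
(a,b)_2: α=2, β=2; u≡7, v≡3 (mod 8); ε(u)ε(v)=1·1, αω(v)=2·1, βω(u)=2·0; sum ≡ 1  ⇒  -1.
(a,b)_3: α=-3, u≡1; β=-4, v≡1 (mod 3); (1|3)=+1, (1|3)=+1; sign (−1)^0·+1^-4·+1^-3 = +1.
(a,b)_∞: sgn(-1451769)=−, sgn(259)=+, so +1.
(a,b)_7: α=4, u≡6; β=3, v≡4 (mod 7); (6|7)=-1, (4|7)=+1; sign (−1)^0·-1^3·+1^4 = -1.
|Ram(-1451769, 259)| = 6, even; anisotropic at {2, 7, 11, 29, 37, 41}.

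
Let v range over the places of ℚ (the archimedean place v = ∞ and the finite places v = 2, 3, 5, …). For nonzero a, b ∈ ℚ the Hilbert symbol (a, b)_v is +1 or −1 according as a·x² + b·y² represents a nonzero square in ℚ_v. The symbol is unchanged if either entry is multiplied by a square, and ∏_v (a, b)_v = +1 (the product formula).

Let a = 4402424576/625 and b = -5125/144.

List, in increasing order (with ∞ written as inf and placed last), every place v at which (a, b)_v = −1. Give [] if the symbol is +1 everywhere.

[2, 29, 31, 37, 41, 47]

Mod squares: a ≡ 17196971, b ≡ -205. Check v ∈ {∞, 2, 3, 5, 11, 29, 31, 37, 41, 47}.
v=37: a=37^1·(≡1), b=37^0·(≡14) mod 37; (1|37)=+1, (14|37)=-1; (−1)^{1·0·18}·(+1)^0·(-1)^1 = -1.
v=41: a=41^0·(≡13), b=41^1·(≡37) mod 41; (13|41)=-1, (37|41)=+1; (−1)^{0·1·20}·(-1)^1·(+1)^0 = -1.
v=∞: 17196971 > 0 and -205 < 0  ⇒  (a,b)_∞ = +1.
v=11: a=11^1·(≡10), b=11^0·(≡1) mod 11; (10|11)=-1, (1|11)=+1; (−1)^{1·0·5}·(-1)^0·(+1)^1 = +1.
v=29: a=29^1·(≡25), b=29^0·(≡21) mod 29; (25|29)=+1, (21|29)=-1; (−1)^{1·0·14}·(+1)^0·(-1)^1 = -1.
v=2: v_2(a)=8, v_2(b)=-4; units ≡ 3, 3 (mod 8); ε·ε+αω+βω = 1·1+8·1+-4·1 ≡ 1  ⇒  (a,b)_2 = -1.
v=5: a=5^-4·(≡1), b=5^3·(≡1) mod 5; (1|5)=+1, (1|5)=+1; (−1)^{-4·3·2}·(+1)^3·(+1)^-4 = +1.
v=31: a=31^1·(≡6), b=31^0·(≡15) mod 31; (6|31)=-1, (15|31)=-1; (−1)^{1·0·15}·(-1)^0·(-1)^1 = -1.
v=3: a=3^0·(≡2), b=3^-2·(≡2) mod 3; (2|3)=-1, (2|3)=-1; (−1)^{0·-2·1}·(-1)^-2·(-1)^0 = +1.
v=47: a=47^1·(≡44), b=47^0·(≡15) mod 47; (44|47)=-1, (15|47)=-1; (−1)^{1·0·23}·(-1)^0·(-1)^1 = -1.
|Ram(17196971, -205)| = 6, even; anisotropic at {2, 29, 31, 37, 41, 47}.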